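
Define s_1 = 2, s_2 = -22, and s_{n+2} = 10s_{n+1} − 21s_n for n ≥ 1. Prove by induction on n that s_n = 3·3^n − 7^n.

Base cases: s_1 = 2 and 3·3^1 − 7^1 = 2; s_2 = -22 and 3·3^2 − 7^2 = -22.
Assume s_j = 3·3^j − 7^j for all 1 ≤ j ≤ r, where r ≥ 2.
Then s_{r+1} = 10s_r − 21s_{r−1} = 10·(3·3^r − 7^r) − 21·(3·3^{r−1} − 7^{r−1}) = 3·(10·3 − 21)3^{r−1} − (10·7 − 21)7^{r−1} = 27·3^{r−1} − 49·7^{r−1} = 3·3^{r+1} − 7^{r+1}.
This completes the inductive step, so s_n = 3·3^n − 7^n for all n ≥ 1.

s_n = 3·3^n − 7^n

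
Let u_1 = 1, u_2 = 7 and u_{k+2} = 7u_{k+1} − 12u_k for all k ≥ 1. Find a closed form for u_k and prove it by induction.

Claim: u_k = 4^k − 3^k.

Base cases: u_1 = 1 and 4^1 − 3^1 = 1; u_2 = 7 and 4^2 − 3^2 = 7.
Assume u_j = 4^j − 3^j for all 1 ≤ j ≤ m, where m ≥ 2.
Then u_{m+1} = 7u_m − 12u_{m−1} = 7·(4^m − 3^m) − 12·(4^{m−1} − 3^{m−1}) = (7·4 − 12)4^{m−1} − (7·3 − 12)3^{m−1} = 16·4^{m−1} − 9·3^{m−1} = 4^{m+1} − 3^{m+1}.
Hence u_k = 4^k − 3^k for every k ≥ 1, by strong induction.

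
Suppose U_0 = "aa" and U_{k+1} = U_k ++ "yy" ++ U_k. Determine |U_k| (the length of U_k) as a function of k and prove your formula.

Claim: |U_k| = 2^{k+2} − 2.

Base case: |U_0| = 2, and 2^{0+2} − 2 = 2.
Assume |U_r| = 2^{r+2} − 2.
Then |U_{r+1}| = |U_r| + 2 + |U_r| = 2|U_r| + 2 = 2(2^{r+2} − 2) + 2 = 2^{r+3} − 4 + 2 = 2^{r+3} − 2.
By induction, |U_k| = 2^{k+2} − 2 for all k ≥ 0.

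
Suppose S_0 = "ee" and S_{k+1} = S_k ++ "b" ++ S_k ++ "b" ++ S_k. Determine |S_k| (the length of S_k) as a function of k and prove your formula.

Claim: |S_k| = 3^{k+1} − 1.

Base case: |S_0| = 2, and 3^{0+1} − 1 = 2.
Assume |S_j| = 3^{j+1} − 1.
Then |S_{j+1}| = 3|S_j| + 2 = 3(3^{j+1} − 1) + 2 = 3^{j+2} − 3 + 2 = 3^{j+2} − 1.
This completes the inductive step, so |S_k| = 3^{k+1} − 1 for all k ≥ 0.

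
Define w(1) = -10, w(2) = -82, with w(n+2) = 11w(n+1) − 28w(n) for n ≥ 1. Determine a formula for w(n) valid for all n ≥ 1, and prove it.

Claim: w(n) = 4^n − 2·7^n.

Base cases: w(1) = -10 and 4^1 − 2·7^1 = -10; w(2) = -82 and 4^2 − 2·7^2 = -82.
Assume w(j) = 4^j − 2·7^j for all 1 ≤ j ≤ r, where r ≥ 2.
Then w(r+1) = 11w(r) − 28w(r−1) = 11·(4^r − 2·7^r) − 28·(4^{r−1} − 2·7^{r−1}) = (11·4 − 28)4^{r−1} − 2·(11·7 − 28)7^{r−1} = 16·4^{r−1} − 98·7^{r−1} = 4^{r+1} − 2·7^{r+1}.
By strong induction, w(n) = 4^n − 2·7^n for all n ≥ 1.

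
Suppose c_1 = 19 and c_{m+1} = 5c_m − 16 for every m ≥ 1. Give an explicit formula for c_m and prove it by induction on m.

Claim: c_m = 3·5^m + 4.

Base case: c_1 = 19, and 3·5^1 + 4 = 15 + 4 = 19.
Assume c_r = 3·5^r + 4 for some r ≥ 1.
Then c_{r+1} = 5c_r − 16 = 5·(3·5^r + 4) − 16 = 15·5^r + 20 − 16 = 3·5^{r+1} + 4.
So the formula holds for r+1, and by induction c_m = 3·5^m + 4 for all m ≥ 1.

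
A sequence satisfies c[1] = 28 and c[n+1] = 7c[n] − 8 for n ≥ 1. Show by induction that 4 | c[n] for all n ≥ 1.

Base case: c[1] = 28 = 4·7, so 4 | c[1].
Assume 4 | c[m], so c[m] = 4t for some integer t.
Then c[m+1] = 7c[m] − 8 = 7·(4t) − 8 = 4(7t − 2), so 4 | c[m+1].
This completes the inductive step, so 4 | c[n] for all n ≥ 1.

4 | c[n]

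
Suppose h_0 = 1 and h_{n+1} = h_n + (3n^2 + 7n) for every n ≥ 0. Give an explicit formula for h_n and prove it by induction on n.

Claim: h_n = n^3 + 2n^2 − 3n + 1.

Base case: h_0 = 1, and 0^3 + 2·0^2 − 3·0 + 1 = 1.
Assume h_r = r^3 + 2r^2 − 3r + 1.
Then h_{r+1} = h_r + (3r^2 + 7r) = (r^3 + 2r^2 − 3r + 1) + (3r^2 + 7r) = r^3 + 5r^2 + 4r + 1,
and (r+1)^3 + 2·(r+1)^2 − 3·(r+1) + 1 = r^3 + 5r^2 + 4r + 1.
By induction, h_n = n^3 + 2n^2 − 3n + 1 for all n ≥ 0.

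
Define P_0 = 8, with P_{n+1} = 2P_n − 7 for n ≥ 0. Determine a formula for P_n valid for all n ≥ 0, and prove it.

Claim: P_n = 2^n + 7.

Base case: P_0 = 8, and 2^0 + 7 = 1 + 7 = 8.
Assume P_j = 2^j + 7 for some j ≥ 0.
Then P_{j+1} = 2P_j − 7 = 2·(2^j + 7) − 7 = 2^{j+1} + 14 − 7 = 2^{j+1} + 7.
This completes the inductive step, so P_n = 2^n + 7 for all n ≥ 0.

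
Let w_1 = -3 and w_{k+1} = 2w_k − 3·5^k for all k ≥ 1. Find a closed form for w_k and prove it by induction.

Claim: w_k = 2^k − 5^k.

Base case: w_1 = -3, and 2^1 − 5^1 = 2 − 5 = -3.
Assume w_r = 2^r − 5^r for some r ≥ 1.
Then w_{r+1} = 2w_r − 3·5^r = 2·(2^r − 5^r) − 3·5^r = 2^{r+1} − 2·5^r − 3·5^r = 2^{r+1} − 5·5^r = 2^{r+1} − 5^{r+1}.
By induction, w_k = 2^k − 5^k for all k ≥ 1.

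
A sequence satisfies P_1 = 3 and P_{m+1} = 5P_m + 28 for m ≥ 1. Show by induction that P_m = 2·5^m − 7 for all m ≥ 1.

Base case: P_1 = 3, and 2·5^1 − 7 = 10 − 7 = 3.
Assume P_j = 2·5^j − 7 for some j ≥ 1.
Then P_{j+1} = 5P_j + 28 = 5·(2·5^j − 7) + 28 = 10·5^j − 35 + 28 = 2·5^{j+1} − 7.
By induction, P_m = 2·5^m − 7 for all m ≥ 1.

P_m = 2·5^m − 7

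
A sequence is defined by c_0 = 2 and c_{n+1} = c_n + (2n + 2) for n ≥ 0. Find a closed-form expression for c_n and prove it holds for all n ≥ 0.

Claim: c_n = n^2 + n + 2.

Base case: c_0 = 2, and 0^2 + 0 + 2 = 2.
Assume c_k = k^2 + k + 2.
Then c_{k+1} = c_k + (2k + 2) = (k^2 + k + 2) + (2k + 2) = k^2 + 3k + 4,
and (k+1)^2 + (k+1) + 2 = k^2 + 3k + 4.
By induction, c_n = n^2 + n + 2 for all n ≥ 0.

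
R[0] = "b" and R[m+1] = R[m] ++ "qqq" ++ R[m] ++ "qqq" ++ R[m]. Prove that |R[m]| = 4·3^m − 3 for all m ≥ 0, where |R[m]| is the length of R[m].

Base case: |R[0]| = 1, and 4·3^0 − 3 = 1.
Assume |R[k]| = 4·3^k − 3.
Then |R[k+1]| = 3|R[k]| + 6 = 3(4·3^k − 3) + 6 = 4·3^{k+1} − 9 + 6 = 4·3^{k+1} − 3.
By induction, |R[m]| = 4·3^m − 3 for all m ≥ 0.

|R[m]| = 4·3^m − 3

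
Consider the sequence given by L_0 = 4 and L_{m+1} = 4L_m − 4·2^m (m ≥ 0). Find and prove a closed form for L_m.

Claim: L_m = 2·4^m + 2·2^m.

Base case: L_0 = 4, and 2·4^0 + 2·2^0 = 2 + 2 = 4.
Assume L_j = 2·4^j + 2·2^j for some j ≥ 0.
Then L_{j+1} = 4L_j − 4·2^j = 4·(2·4^j + 2·2^j) − 4·2^j = 2·4^{j+1} + 8·2^j − 4·2^j = 2·4^{j+1} + 4·2^j = 2·4^{j+1} + 2·2^{j+1}.
So the formula holds for j+1, and by induction L_m = 2·4^m + 2·2^m for all m ≥ 0.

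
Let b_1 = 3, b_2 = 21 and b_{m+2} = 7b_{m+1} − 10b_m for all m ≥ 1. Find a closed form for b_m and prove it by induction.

Claim: b_m = 5^m − 2^m.

Base cases: b_1 = 3 and 5^1 − 2^1 = 3; b_2 = 21 and 5^2 − 2^2 = 21.
Assume b_i = 5^i − 2^i for all 1 ≤ i ≤ j, where j ≥ 2.
Then b_{j+1} = 7b_j − 10b_{j−1} = 7·(5^j − 2^j) − 10·(5^{j−1} − 2^{j−1}) = (7·5 − 10)5^{j−1} − (7·2 − 10)2^{j−1} = 25·5^{j−1} − 4·2^{j−1} = 5^{j+1} − 2^{j+1}.
By strong induction, b_m = 5^m − 2^m for all m ≥ 1.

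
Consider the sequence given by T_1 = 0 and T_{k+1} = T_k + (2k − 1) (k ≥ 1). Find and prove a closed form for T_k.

Claim: T_k = k^2 − 2k + 1.

Base case: T_1 = 0, and 1^2 − 2·1 + 1 = 0.
Assume T_m = m^2 − 2m + 1.
Then T_{m+1} = T_m + (2m − 1) = (m^2 − 2m + 1) + (2m − 1) = m^2,
and (m+1)^2 − 2·(m+1) + 1 = m^2.
Hence T_k = k^2 − 2k + 1 for every k ≥ 1, by induction.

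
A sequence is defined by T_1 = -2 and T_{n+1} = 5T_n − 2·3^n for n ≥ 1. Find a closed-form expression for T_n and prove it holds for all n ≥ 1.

Claim: T_n = -5^n + 3^n.

Base case: T_1 = -2, and -5^1 + 3^1 = -5 + 3 = -2.
Assume T_m = -5^m + 3^m for some m ≥ 1.
Then T_{m+1} = 5T_m − 2·3^m = 5·(-5^m + 3^m) − 2·3^m = -5^{m+1} + 5·3^m − 2·3^m = -5^{m+1} + 3·3^m = -5^{m+1} + 3^{m+1}.
Hence T_n = -5^n + 3^n for every n ≥ 1, by induction.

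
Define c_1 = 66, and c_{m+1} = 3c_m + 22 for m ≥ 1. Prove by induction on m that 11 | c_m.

Base case: c_1 = 66 = 11·6, so 11 | c_1.
Assume 11 | c_j, so c_j = 11t for some integer t.
Then c_{j+1} = 3c_j + 22 = 3·(11t) + 22 = 11(3t + 2), so 11 | c_{j+1}.
By induction, 11 | c_m for all m ≥ 1.

11 | c_m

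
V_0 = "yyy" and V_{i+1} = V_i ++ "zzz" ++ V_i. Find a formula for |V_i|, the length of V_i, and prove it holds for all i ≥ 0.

Claim: |V_i| = 6·2^i − 3.

Base case: |V_0| = 3, and 6·2^0 − 3 = 3.
Assume |V_r| = 6·2^r − 3.
Then |V_{r+1}| = |V_r| + 3 + |V_r| = 2|V_r| + 3 = 2(6·2^r − 3) + 3 = 6·2^{r+1} − 6 + 3 = 6·2^{r+1} − 3.
So the formula holds for r+1, and by induction |V_i| = 6·2^i − 3 for all i ≥ 0.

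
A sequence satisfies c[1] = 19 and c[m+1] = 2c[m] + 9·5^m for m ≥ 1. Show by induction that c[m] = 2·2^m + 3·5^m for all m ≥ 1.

Base case: c[1] = 19, and 2·2^1 + 3·5^1 = 4 + 15 = 19.
Assume c[k] = 2·2^k + 3·5^k for some k ≥ 1.
Then c[k+1] = 2c[k] + 9·5^k = 2·(2·2^k + 3·5^k) + 9·5^k = 2·2^{k+1} + 6·5^k + 9·5^k = 2·2^{k+1} + 15·5^k = 2·2^{k+1} + 3·5^{k+1}.
By induction, c[m] = 2·2^m + 3·5^m for all m ≥ 1.

c[m] = 2·2^m + 3·5^m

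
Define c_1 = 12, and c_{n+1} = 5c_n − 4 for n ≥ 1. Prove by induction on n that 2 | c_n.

Base case: c_1 = 12 = 2·6, so 2 | c_1.
Assume 2 | c_m, so c_m = 2t for some integer t.
Then c_{m+1} = 5c_m − 4 = 5·(2t) − 4 = 2(5t − 2), so 2 | c_{m+1}.
By induction, 2 | c_n for all n ≥ 1.

2 | c_n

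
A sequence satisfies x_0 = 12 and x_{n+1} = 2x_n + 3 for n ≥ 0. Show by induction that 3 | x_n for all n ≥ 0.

Base case: x_0 = 12 = 3·4, so 3 | x_0.
Assume 3 | x_k, so x_k = 3t for some integer t.
Then x_{k+1} = 2x_k + 3 = 2·(3t) + 3 = 3(2t + 1), so 3 | x_{k+1}.
By induction, 3 | x_n for all n ≥ 0.

3 | x_n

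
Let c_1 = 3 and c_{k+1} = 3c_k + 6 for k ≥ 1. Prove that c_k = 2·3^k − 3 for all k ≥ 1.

Base case: c_1 = 3, and 2·3^1 − 3 = 6 − 3 = 3.
Assume c_m = 2·3^m − 3 for some m ≥ 1.
Then c_{m+1} = 3c_m + 6 = 3·(2·3^m − 3) + 6 = 6·3^m − 9 + 6 = 2·3^{m+1} − 3.
By induction, c_k = 2·3^k − 3 for all k ≥ 1.

c_k = 2·3^k − 3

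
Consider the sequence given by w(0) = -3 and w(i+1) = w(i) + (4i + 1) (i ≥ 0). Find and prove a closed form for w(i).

Claim: w(i) = 2i^2 − i − 3.

Base case: w(0) = -3, and 2·0^2 − 0 − 3 = -3.
Assume w(r) = 2r^2 − r − 3.
Then w(r+1) = w(r) + (4r + 1) = (2r^2 − r − 3) + (4r + 1) = 2r^2 + 3r − 2,
and 2·(r+1)^2 − (r+1) − 3 = 2r^2 + 3r − 2.
By induction, w(i) = 2i^2 − i − 3 for all i ≥ 0.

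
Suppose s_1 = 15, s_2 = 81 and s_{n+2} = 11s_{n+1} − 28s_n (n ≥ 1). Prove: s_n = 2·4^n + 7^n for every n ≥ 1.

Base cases: s_1 = 15 and 2·4^1 + 7^1 = 15; s_2 = 81 and 2·4^2 + 7^2 = 81.
Assume s_j = 2·4^j + 7^j for all 1 ≤ j ≤ m, where m ≥ 2.
Then s_{m+1} = 11s_m − 28s_{m−1} = 11·(2·4^m + 7^m) − 28·(2·4^{m−1} + 7^{m−1}) = 2·(11·4 − 28)4^{m−1} + (11·7 − 28)7^{m−1} = 32·4^{m−1} + 49·7^{m−1} = 2·4^{m+1} + 7^{m+1}.
This completes the inductive step, so s_n = 2·4^n + 7^n for all n ≥ 1.

s_n = 2·4^n + 7^n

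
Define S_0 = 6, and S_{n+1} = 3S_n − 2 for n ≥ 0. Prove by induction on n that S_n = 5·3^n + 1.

Base case: S_0 = 6, and 5·3^0 + 1 = 5 + 1 = 6.
Assume S_k = 5·3^k + 1 for some k ≥ 0.
Then S_{k+1} = 3S_k − 2 = 3·(5·3^k + 1) − 2 = 15·3^k + 3 − 2 = 5·3^{k+1} + 1.
Hence S_n = 5·3^n + 1 for every n ≥ 0, by induction.

S_n = 5·3^n + 1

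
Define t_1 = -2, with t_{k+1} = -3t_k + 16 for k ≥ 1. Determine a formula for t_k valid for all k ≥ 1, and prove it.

Claim: t_k = 2·(-3)^k + 4.

Base case: t_1 = -2, and 2·(-3)^1 + 4 = -6 + 4 = -2.
Assume t_j = 2·(-3)^j + 4 for some j ≥ 1.
Then t_{j+1} = -3t_j + 16 = -3·(2·(-3)^j + 4) + 16 = -6·(-3)^j − 12 + 16 = 2·(-3)^{j+1} + 4.
This completes the inductive step, so t_k = 2·(-3)^k + 4 for all k ≥ 1.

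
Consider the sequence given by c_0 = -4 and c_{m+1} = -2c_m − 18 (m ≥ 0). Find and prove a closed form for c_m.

Claim: c_m = 2·(-2)^m − 6.

Base case: c_0 = -4, and 2·(-2)^0 − 6 = 2 − 6 = -4.
Assume c_j = 2·(-2)^j − 6 for some j ≥ 0.
Then c_{j+1} = -2c_j − 18 = -2·(2·(-2)^j − 6) − 18 = -4·(-2)^j + 12 − 18 = 2·(-2)^{j+1} − 6.
Hence c_m = 2·(-2)^m − 6 for every m ≥ 0, by induction.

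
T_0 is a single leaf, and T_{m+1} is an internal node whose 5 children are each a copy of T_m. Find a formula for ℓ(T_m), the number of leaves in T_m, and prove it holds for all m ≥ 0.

Claim: ℓ(T_m) = 5^m.

Base case: ℓ(T_0) = 1, and 5^0 = 1.
Assume ℓ(T_r) = 5^r.
Then ℓ(T_{r+1}) = 5·ℓ(T_r) = 5·5^r = 5^{r+1}.
By induction, ℓ(T_m) = 5^m for all m ≥ 0.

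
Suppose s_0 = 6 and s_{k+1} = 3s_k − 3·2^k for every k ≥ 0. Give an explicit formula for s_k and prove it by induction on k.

Claim: s_k = 3·3^k + 3·2^k.

Base case: s_0 = 6, and 3·3^0 + 3·2^0 = 3 + 3 = 6.
Assume s_m = 3·3^m + 3·2^m for some m ≥ 0.
Then s_{m+1} = 3s_m − 3·2^m = 3·(3·3^m + 3·2^m) − 3·2^m = 3·3^{m+1} + 9·2^m − 3·2^m = 3·3^{m+1} + 6·2^m = 3·3^{m+1} + 3·2^{m+1}.
So the formula holds for m+1, and by induction s_k = 3·3^k + 3·2^k for all k ≥ 0.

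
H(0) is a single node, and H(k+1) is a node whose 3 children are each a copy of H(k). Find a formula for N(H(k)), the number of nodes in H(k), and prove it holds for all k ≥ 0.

Claim: N(H(k)) = (3^{k+1} − 1)/2.

Base case: N(H(0)) = 1, and (3^{0+1} − 1)/2 = 1.
Assume N(H(r)) = (3^{r+1} − 1)/2.
Then N(H(r+1)) = 1 + 3N(H(r)) = 1 + 3·(3^{r+1} − 1)/2 = 1 + (3^{r+2} − 3)/2 = (2 + 3^{r+2} − 3)/2 = (3^{r+2} − 1)/2.
Hence N(H(k)) = (3^{k+1} − 1)/2 for every k ≥ 0, by induction.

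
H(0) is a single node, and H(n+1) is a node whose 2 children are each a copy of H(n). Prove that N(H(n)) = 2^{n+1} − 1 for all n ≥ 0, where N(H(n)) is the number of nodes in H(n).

Base case: N(H(0)) = 1, and 2^{0+1} − 1 = 1.
Assume N(H(k)) = 2^{k+1} − 1.
Then N(H(k+1)) = 1 + 2N(H(k)) = 1 + 2(2^{k+1} − 1) = 2^{k+2} − 2 + 1 = 2^{k+2} − 1.
This completes the inductive step, so N(H(n)) = 2^{n+1} − 1 for all n ≥ 0.

N(H(n)) = 2^{n+1} − 1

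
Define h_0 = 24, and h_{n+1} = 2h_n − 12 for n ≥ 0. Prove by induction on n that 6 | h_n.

Base case: h_0 = 24 = 6·4, so 6 | h_0.
Assume 6 | h_r, so h_r = 6t for some integer t.
Then h_{r+1} = 2h_r − 12 = 2·(6t) − 12 = 6(2t − 2), so 6 | h_{r+1}.
Hence 6 | h_n for every n ≥ 0, by induction.

6 | h_n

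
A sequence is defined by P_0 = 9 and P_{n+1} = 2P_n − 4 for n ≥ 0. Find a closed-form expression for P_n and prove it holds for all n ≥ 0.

Claim: P_n = 5·2^n + 4.

Base case: P_0 = 9, and 5·2^0 + 4 = 5 + 4 = 9.
Assume P_m = 5·2^m + 4 for some m ≥ 0.
Then P_{m+1} = 2P_m − 4 = 2·(5·2^m + 4) − 4 = 10·2^m + 8 − 4 = 5·2^{m+1} + 4.
So the formula holds for m+1, and by induction P_n = 5·2^n + 4 for all n ≥ 0.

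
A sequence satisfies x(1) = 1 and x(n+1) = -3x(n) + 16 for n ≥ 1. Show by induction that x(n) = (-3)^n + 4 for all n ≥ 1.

Base case: x(1) = 1, and (-3)^1 + 4 = -3 + 4 = 1.
Assume x(r) = (-3)^r + 4 for some r ≥ 1.
Then x(r+1) = -3x(r) + 16 = -3·((-3)^r + 4) + 16 = -3·(-3)^r − 12 + 16 = (-3)^{r+1} + 4.
So the formula holds for r+1, and by induction x(n) = (-3)^n + 4 for all n ≥ 1.

x(n) = (-3)^n + 4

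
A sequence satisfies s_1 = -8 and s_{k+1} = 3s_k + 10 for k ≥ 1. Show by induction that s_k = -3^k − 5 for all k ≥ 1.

Base case: s_1 = -8, and -3^1 − 5 = -3 − 5 = -8.
Assume s_r = -3^r − 5 for some r ≥ 1.
Then s_{r+1} = 3s_r + 10 = 3·(-3^r − 5) + 10 = -3^{r+1} − 15 + 10 = -3^{r+1} − 5.
So the formula holds for r+1, and by induction s_k = -3^k − 5 for all k ≥ 1.

s_k = -3^k − 5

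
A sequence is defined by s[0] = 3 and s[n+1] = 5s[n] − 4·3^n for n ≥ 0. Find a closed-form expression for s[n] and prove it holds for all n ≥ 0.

Claim: s[n] = 5^n + 2·3^n.

Base case: s[0] = 3, and 5^0 + 2·3^0 = 1 + 2 = 3.
Assume s[j] = 5^j + 2·3^j for some j ≥ 0.
Then s[j+1] = 5s[j] − 4·3^j = 5·(5^j + 2·3^j) − 4·3^j = 5^{j+1} + 10·3^j − 4·3^j = 5^{j+1} + 6·3^j = 5^{j+1} + 2·3^{j+1}.
So the formula holds for j+1, and by induction s[n] = 5^n + 2·3^n for all n ≥ 0.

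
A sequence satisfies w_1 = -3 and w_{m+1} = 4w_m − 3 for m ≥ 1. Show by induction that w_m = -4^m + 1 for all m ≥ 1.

Base case: w_1 = -3, and -4^1 + 1 = -4 + 1 = -3.
Assume w_r = -4^r + 1 for some r ≥ 1.
Then w_{r+1} = 4w_r − 3 = 4·(-4^r + 1) − 3 = -4^{r+1} + 4 − 3 = -4^{r+1} + 1.
This completes the inductive step, so w_m = -4^m + 1 for all m ≥ 1.

w_m = -4^m + 1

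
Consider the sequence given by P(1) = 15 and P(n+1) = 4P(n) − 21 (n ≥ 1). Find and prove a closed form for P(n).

Claim: P(n) = 2·4^n + 7.

Base case: P(1) = 15, and 2·4^1 + 7 = 8 + 7 = 15.
Assume P(j) = 2·4^j + 7 for some j ≥ 1.
Then P(j+1) = 4P(j) − 21 = 4·(2·4^j + 7) − 21 = 8·4^j + 28 − 21 = 2·4^{j+1} + 7.
By induction, P(n) = 2·4^n + 7 for all n ≥ 1.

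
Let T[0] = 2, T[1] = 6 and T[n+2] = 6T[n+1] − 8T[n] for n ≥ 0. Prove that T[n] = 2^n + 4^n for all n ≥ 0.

Base cases: T[0] = 2 and 2^0 + 4^0 = 2; T[1] = 6 and 2^1 + 4^1 = 6.
Assume T[i] = 2^i + 4^i for all 0 ≤ i ≤ j, where j ≥ 1.
Then T[j+1] = 6T[j] − 8T[j−1] = 6·(2^j + 4^j) − 8·(2^{j−1} + 4^{j−1}) = (6·2 − 8)2^{j−1} + (6·4 − 8)4^{j−1} = 4·2^{j−1} + 16·4^{j−1} = 2^{j+1} + 4^{j+1}.
By strong induction, T[n] = 2^n + 4^n for all n ≥ 0.

T[n] = 2^n + 4^n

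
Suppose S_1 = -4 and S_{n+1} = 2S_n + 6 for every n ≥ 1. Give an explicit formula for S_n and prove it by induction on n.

Claim: S_n = 2^n − 6.

Base case: S_1 = -4, and 2^1 − 6 = 2 − 6 = -4.
Assume S_r = 2^r − 6 for some r ≥ 1.
Then S_{r+1} = 2S_r + 6 = 2·(2^r − 6) + 6 = 2^{r+1} − 12 + 6 = 2^{r+1} − 6.
By induction, S_n = 2^n − 6 for all n ≥ 1.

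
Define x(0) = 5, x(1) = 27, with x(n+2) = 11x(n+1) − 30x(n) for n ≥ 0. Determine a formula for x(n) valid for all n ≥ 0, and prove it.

Claim: x(n) = 3·5^n + 2·6^n.

Base cases: x(0) = 5 and 3·5^0 + 2·6^0 = 5; x(1) = 27 and 3·5^1 + 2·6^1 = 27.
Assume x(j) = 3·5^j + 2·6^j for all 0 ≤ j ≤ k, where k ≥ 1.
Then x(k+1) = 11x(k) − 30x(k−1) = 11·(3·5^k + 2·6^k) − 30·(3·5^{k−1} + 2·6^{k−1}) = 3·(11·5 − 30)5^{k−1} + 2·(11·6 − 30)6^{k−1} = 75·5^{k−1} + 72·6^{k−1} = 3·5^{k+1} + 2·6^{k+1}.
This completes the inductive step, so x(n) = 3·5^n + 2·6^n for all n ≥ 0.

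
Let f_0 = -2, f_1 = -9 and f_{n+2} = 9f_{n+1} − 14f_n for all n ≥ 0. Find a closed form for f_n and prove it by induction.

Claim: f_n = -2^n − 7^n.

Base cases: f_0 = -2 and -2^0 − 7^0 = -2; f_1 = -9 and -2^1 − 7^1 = -9.
Assume f_j = -2^j − 7^j for all 0 ≤ j ≤ r, where r ≥ 1.
Then f_{r+1} = 9f_r − 14f_{r−1} = 9·(-2^r − 7^r) − 14·(-2^{r−1} − 7^{r−1}) = -(9·2 − 14)2^{r−1} − (9·7 − 14)7^{r−1} = -4·2^{r−1} − 49·7^{r−1} = -2^{r+1} − 7^{r+1}.
So the formula holds for r+1, and by strong induction f_n = -2^n − 7^n for all n ≥ 0.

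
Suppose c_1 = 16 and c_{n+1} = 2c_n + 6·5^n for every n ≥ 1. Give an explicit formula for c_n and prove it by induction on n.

Claim: c_n = 3·2^n + 2·5^n.

Base case: c_1 = 16, and 3·2^1 + 2·5^1 = 6 + 10 = 16.
Assume c_k = 3·2^k + 2·5^k for some k ≥ 1.
Then c_{k+1} = 2c_k + 6·5^k = 2·(3·2^k + 2·5^k) + 6·5^k = 3·2^{k+1} + 4·5^k + 6·5^k = 3·2^{k+1} + 10·5^k = 3·2^{k+1} + 2·5^{k+1}.
So the formula holds for k+1, and by induction c_n = 3·2^n + 2·5^n for all n ≥ 1.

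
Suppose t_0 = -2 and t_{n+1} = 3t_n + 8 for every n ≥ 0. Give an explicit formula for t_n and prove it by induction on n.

Claim: t_n = 2·3^n − 4.

Base case: t_0 = -2, and 2·3^0 − 4 = 2 − 4 = -2.
Assume t_j = 2·3^j − 4 for some j ≥ 0.
Then t_{j+1} = 3t_j + 8 = 3·(2·3^j − 4) + 8 = 6·3^j − 12 + 8 = 2·3^{j+1} − 4.
So the formula holds for j+1, and by induction t_n = 2·3^n − 4 for all n ≥ 0.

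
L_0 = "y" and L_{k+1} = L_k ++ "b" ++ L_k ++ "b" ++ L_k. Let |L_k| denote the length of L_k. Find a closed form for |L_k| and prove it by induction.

Claim: |L_k| = 2·3^k − 1.

Base case: |L_0| = 1, and 2·3^0 − 1 = 1.
Assume |L_m| = 2·3^m − 1.
Then |L_{m+1}| = 3|L_m| + 2 = 3(2·3^m − 1) + 2 = 2·3^{m+1} − 3 + 2 = 2·3^{m+1} − 1.
So the formula holds for m+1, and by induction |L_k| = 2·3^k − 1 for all k ≥ 0.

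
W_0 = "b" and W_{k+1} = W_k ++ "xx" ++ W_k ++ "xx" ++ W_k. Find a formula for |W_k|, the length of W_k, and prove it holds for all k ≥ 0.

Claim: |W_k| = 3^{k+1} − 2.

Base case: |W_0| = 1, and 3^{0+1} − 2 = 1.
Assume |W_r| = 3^{r+1} − 2.
Then |W_{r+1}| = 3|W_r| + 4 = 3(3^{r+1} − 2) + 4 = 3^{r+2} − 6 + 4 = 3^{r+2} − 2.
So the formula holds for r+1, and by induction |W_k| = 3^{k+1} − 2 for all k ≥ 0.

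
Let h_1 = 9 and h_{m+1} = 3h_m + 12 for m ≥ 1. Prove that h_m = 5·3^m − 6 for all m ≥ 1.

Base case: h_1 = 9, and 5·3^1 − 6 = 15 − 6 = 9.
Assume h_r = 5·3^r − 6 for some r ≥ 1.
Then h_{r+1} = 3h_r + 12 = 3·(5·3^r − 6) + 12 = 15·3^r − 18 + 12 = 5·3^{r+1} − 6.
This completes the inductive step, so h_m = 5·3^m − 6 for all m ≥ 1.

h_m = 5·3^m − 6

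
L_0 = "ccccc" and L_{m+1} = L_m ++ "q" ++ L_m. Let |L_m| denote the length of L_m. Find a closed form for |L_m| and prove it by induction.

Claim: |L_m| = 6·2^m − 1.

Base case: |L_0| = 5, and 6·2^0 − 1 = 5.
Assume |L_k| = 6·2^k − 1.
Then |L_{k+1}| = |L_k| + 1 + |L_k| = 2|L_k| + 1 = 2(6·2^k − 1) + 1 = 6·2^{k+1} − 2 + 1 = 6·2^{k+1} − 1.
So the formula holds for k+1, and by induction |L_m| = 6·2^m − 1 for all m ≥ 0.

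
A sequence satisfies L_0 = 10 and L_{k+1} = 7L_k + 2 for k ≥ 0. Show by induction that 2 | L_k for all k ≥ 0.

Base case: L_0 = 10 = 2·5, so 2 | L_0.
Assume 2 | L_r, so L_r = 2t for some integer t.
Then L_{r+1} = 7L_r + 2 = 7·(2t) + 2 = 2(7t + 1), so 2 | L_{r+1}.
This completes the inductive step, so 2 | L_k for all k ≥ 0.

2 | L_k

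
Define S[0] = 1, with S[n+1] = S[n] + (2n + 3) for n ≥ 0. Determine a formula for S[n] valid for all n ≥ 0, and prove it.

Claim: S[n] = n^2 + 2n + 1.

Base case: S[0] = 1, and 0^2 + 2·0 + 1 = 1.
Assume S[r] = r^2 + 2r + 1.
Then S[r+1] = S[r] + (2r + 3) = (r^2 + 2r + 1) + (2r + 3) = r^2 + 4r + 4,
and (r+1)^2 + 2·(r+1) + 1 = r^2 + 4r + 4.
Hence S[n] = n^2 + 2n + 1 for every n ≥ 0, by induction.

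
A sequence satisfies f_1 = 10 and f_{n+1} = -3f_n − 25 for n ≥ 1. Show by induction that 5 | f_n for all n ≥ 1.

Base case: f_1 = 10 = 5·2, so 5 | f_1.
Assume 5 | f_m, so f_m = 5t for some integer t.
Then f_{m+1} = -3f_m − 25 = -3·(5t) − 25 = 5(-3t − 5), so 5 | f_{m+1}.
By induction, 5 | f_n for all n ≥ 1.

5 | f_n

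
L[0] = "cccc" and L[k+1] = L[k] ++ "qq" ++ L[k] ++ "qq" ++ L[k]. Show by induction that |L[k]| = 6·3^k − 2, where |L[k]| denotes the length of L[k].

Base case: |L[0]| = 4, and 6·3^0 − 2 = 4.
Assume |L[r]| = 6·3^r − 2.
Then |L[r+1]| = 3|L[r]| + 4 = 3(6·3^r − 2) + 4 = 6·3^{r+1} − 6 + 4 = 6·3^{r+1} − 2.
By induction, |L[k]| = 6·3^k − 2 for all k ≥ 0.

|L[k]| = 6·3^k − 2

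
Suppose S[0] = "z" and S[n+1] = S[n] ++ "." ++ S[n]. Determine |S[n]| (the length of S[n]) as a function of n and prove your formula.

Claim: |S[n]| = 2^{n+1} − 1.

Base case: |S[0]| = 1, and 2^{0+1} − 1 = 1.
Assume |S[r]| = 2^{r+1} − 1.
Then |S[r+1]| = |S[r]| + 1 + |S[r]| = 2|S[r]| + 1 = 2(2^{r+1} − 1) + 1 = 2^{r+2} − 2 + 1 = 2^{r+2} − 1.
So the formula holds for r+1, and by induction |S[n]| = 2^{n+1} − 1 for all n ≥ 0.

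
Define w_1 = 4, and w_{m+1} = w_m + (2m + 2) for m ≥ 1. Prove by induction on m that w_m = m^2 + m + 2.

Base case: w_1 = 4, and 1^2 + 1 + 2 = 4.
Assume w_k = k^2 + k + 2.
Then w_{k+1} = w_k + (2k + 2) = (k^2 + k + 2) + (2k + 2) = k^2 + 3k + 4,
and (k+1)^2 + (k+1) + 2 = k^2 + 3k + 4.
By induction, w_m = m^2 + m + 2 for all m ≥ 1.

w_m = m^2 + m + 2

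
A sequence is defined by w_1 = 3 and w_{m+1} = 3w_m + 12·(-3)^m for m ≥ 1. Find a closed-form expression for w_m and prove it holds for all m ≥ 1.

Claim: w_m = -3^m − 2·(-3)^m.

Base case: w_1 = 3, and -3^1 − 2·(-3)^1 = -3 + 6 = 3.
Assume w_k = -3^k − 2·(-3)^k for some k ≥ 1.
Then w_{k+1} = 3w_k + 12·(-3)^k = 3·(-3^k − 2·(-3)^k) + 12·(-3)^k = -3^{k+1} − 6·(-3)^k + 12·(-3)^k = -3^{k+1} + 6·(-3)^k = -3^{k+1} − 2·(-3)^{k+1}.
Hence w_m = -3^m − 2·(-3)^m for every m ≥ 1, by induction.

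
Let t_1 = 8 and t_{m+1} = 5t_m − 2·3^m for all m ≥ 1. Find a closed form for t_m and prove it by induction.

Claim: t_m = 5^m + 3^m.

Base case: t_1 = 8, and 5^1 + 3^1 = 5 + 3 = 8.
Assume t_k = 5^k + 3^k for some k ≥ 1.
Then t_{k+1} = 5t_k − 2·3^k = 5·(5^k + 3^k) − 2·3^k = 5^{k+1} + 5·3^k − 2·3^k = 5^{k+1} + 3·3^k = 5^{k+1} + 3^{k+1}.
This completes the inductive step, so t_m = 5^m + 3^m for all m ≥ 1.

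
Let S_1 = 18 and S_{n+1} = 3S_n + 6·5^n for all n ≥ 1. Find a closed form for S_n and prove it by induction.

Claim: S_n = 3^n + 3·5^n.

Base case: S_1 = 18, and 3^1 + 3·5^1 = 3 + 15 = 18.
Assume S_k = 3^k + 3·5^k for some k ≥ 1.
Then S_{k+1} = 3S_k + 6·5^k = 3·(3^k + 3·5^k) + 6·5^k = 3^{k+1} + 9·5^k + 6·5^k = 3^{k+1} + 15·5^k = 3^{k+1} + 3·5^{k+1}.
Hence S_n = 3^n + 3·5^n for every n ≥ 1, by induction.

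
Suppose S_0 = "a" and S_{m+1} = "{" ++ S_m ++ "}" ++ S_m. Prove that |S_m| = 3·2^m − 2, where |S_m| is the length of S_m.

Base case: |S_0| = 1, and 3·2^0 − 2 = 1.
Assume |S_k| = 3·2^k − 2.
Then |S_{k+1}| = 1 + |S_k| + 1 + |S_k| = 2|S_k| + 2 = 2(3·2^k − 2) + 2 = 3·2^{k+1} − 4 + 2 = 3·2^{k+1} − 2.
So the formula holds for k+1, and by induction |S_m| = 3·2^m − 2 for all m ≥ 0.

|S_m| = 3·2^m − 2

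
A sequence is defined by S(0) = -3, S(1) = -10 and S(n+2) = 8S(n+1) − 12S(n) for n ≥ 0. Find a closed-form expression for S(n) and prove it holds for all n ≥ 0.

Claim: S(n) = -6^n − 2·2^n.

Base cases: S(0) = -3 and -6^0 − 2·2^0 = -3; S(1) = -10 and -6^1 − 2·2^1 = -10.
Assume S(i) = -6^i − 2·2^i for all 0 ≤ i ≤ j, where j ≥ 1.
Then S(j+1) = 8S(j) − 12S(j−1) = 8·(-6^j − 2·2^j) − 12·(-6^{j−1} − 2·2^{j−1}) = -(8·6 − 12)6^{j−1} − 2·(8·2 − 12)2^{j−1} = -36·6^{j−1} − 8·2^{j−1} = -6^{j+1} − 2·2^{j+1}.
Hence S(n) = -6^n − 2·2^n for every n ≥ 0, by strong induction.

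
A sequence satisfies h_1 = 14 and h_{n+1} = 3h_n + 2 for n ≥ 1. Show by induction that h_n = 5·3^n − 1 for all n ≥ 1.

Base case: h_1 = 14, and 5·3^1 − 1 = 15 − 1 = 14.
Assume h_k = 5·3^k − 1 for some k ≥ 1.
Then h_{k+1} = 3h_k + 2 = 3·(5·3^k − 1) + 2 = 15·3^k − 3 + 2 = 5·3^{k+1} − 1.
Hence h_n = 5·3^n − 1 for every n ≥ 1, by induction.

h_n = 5·3^n − 1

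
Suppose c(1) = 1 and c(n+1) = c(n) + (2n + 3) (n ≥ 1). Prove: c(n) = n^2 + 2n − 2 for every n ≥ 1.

Base case: c(1) = 1, and 1^2 + 2·1 − 2 = 1.
Assume c(k) = k^2 + 2k − 2.
Then c(k+1) = c(k) + (2k + 3) = (k^2 + 2k − 2) + (2k + 3) = k^2 + 4k + 1,
and (k+1)^2 + 2·(k+1) − 2 = k^2 + 4k + 1.
Hence c(n) = n^2 + 2n − 2 for every n ≥ 1, by induction.

c(n) = n^2 + 2n − 2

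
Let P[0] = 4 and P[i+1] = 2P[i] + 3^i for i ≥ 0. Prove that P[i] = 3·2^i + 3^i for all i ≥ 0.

Base case: P[0] = 4, and 3·2^0 + 3^0 = 3 + 1 = 4.
Assume P[r] = 3·2^r + 3^r for some r ≥ 0.
Then P[r+1] = 2P[r] + 3^r = 2·(3·2^r + 3^r) + 3^r = 3·2^{r+1} + 2·3^r + 3^r = 3·2^{r+1} + 3·3^r = 3·2^{r+1} + 3^{r+1}.
So the formula holds for r+1, and by induction P[i] = 3·2^i + 3^i for all i ≥ 0.

P[i] = 3·2^i + 3^i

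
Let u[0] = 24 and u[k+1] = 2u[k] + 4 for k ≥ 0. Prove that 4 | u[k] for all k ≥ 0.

Base case: u[0] = 24 = 4·6, so 4 | u[0].
Assume 4 | u[m], so u[m] = 4t for some integer t.
Then u[m+1] = 2u[m] + 4 = 2·(4t) + 4 = 4(2t + 1), so 4 | u[m+1].
Hence 4 | u[k] for every k ≥ 0, by induction.

4 | u[k]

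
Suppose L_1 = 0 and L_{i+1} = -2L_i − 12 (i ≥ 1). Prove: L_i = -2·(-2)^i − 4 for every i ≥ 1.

Base case: L_1 = 0, and -2·(-2)^1 − 4 = 4 − 4 = 0.
Assume L_k = -2·(-2)^k − 4 for some k ≥ 1.
Then L_{k+1} = -2L_k − 12 = -2·(-2·(-2)^k − 4) − 12 = 4·(-2)^k + 8 − 12 = -2·(-2)^{k+1} − 4.
This completes the inductive step, so L_i = -2·(-2)^i − 4 for all i ≥ 1.

L_i = -2·(-2)^i − 4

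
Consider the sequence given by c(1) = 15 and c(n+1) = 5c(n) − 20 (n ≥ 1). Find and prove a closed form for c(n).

Claim: c(n) = 2·5^n + 5.

Base case: c(1) = 15, and 2·5^1 + 5 = 10 + 5 = 15.
Assume c(k) = 2·5^k + 5 for some k ≥ 1.
Then c(k+1) = 5c(k) − 20 = 5·(2·5^k + 5) − 20 = 10·5^k + 25 − 20 = 2·5^{k+1} + 5.
Hence c(n) = 2·5^n + 5 for every n ≥ 1, by induction.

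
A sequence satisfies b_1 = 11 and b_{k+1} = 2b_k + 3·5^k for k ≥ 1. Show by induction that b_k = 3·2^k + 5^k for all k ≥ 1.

Base case: b_1 = 11, and 3·2^1 + 5^1 = 6 + 5 = 11.
Assume b_r = 3·2^r + 5^r for some r ≥ 1.
Then b_{r+1} = 2b_r + 3·5^r = 2·(3·2^r + 5^r) + 3·5^r = 3·2^{r+1} + 2·5^r + 3·5^r = 3·2^{r+1} + 5·5^r = 3·2^{r+1} + 5^{r+1}.
So the formula holds for r+1, and by induction b_k = 3·2^k + 5^k for all k ≥ 1.

b_k = 3·2^k + 5^k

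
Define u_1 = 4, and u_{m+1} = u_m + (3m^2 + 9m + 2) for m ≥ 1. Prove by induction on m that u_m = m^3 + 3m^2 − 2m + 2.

Base case: u_1 = 4, and 1^3 + 3·1^2 − 2·1 + 2 = 4.
Assume u_j = j^3 + 3j^2 − 2j + 2.
Then u_{j+1} = u_j + (3j^2 + 9j + 2) = (j^3 + 3j^2 − 2j + 2) + (3j^2 + 9j + 2) = j^3 + 6j^2 + 7j + 4,
and (j+1)^3 + 3·(j+1)^2 − 2·(j+1) + 2 = j^3 + 6j^2 + 7j + 4.
By induction, u_m = m^3 + 3m^2 − 2m + 2 for all m ≥ 1.

u_m = m^3 + 3m^2 − 2m + 2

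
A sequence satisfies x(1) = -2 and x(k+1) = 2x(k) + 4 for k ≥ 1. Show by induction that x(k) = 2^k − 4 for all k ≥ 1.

Base case: x(1) = -2, and 2^1 − 4 = 2 − 4 = -2.
Assume x(j) = 2^j − 4 for some j ≥ 1.
Then x(j+1) = 2x(j) + 4 = 2·(2^j − 4) + 4 = 2^{j+1} − 8 + 4 = 2^{j+1} − 4.
So the formula holds for j+1, and by induction x(k) = 2^k − 4 for all k ≥ 1.

x(k) = 2^k − 4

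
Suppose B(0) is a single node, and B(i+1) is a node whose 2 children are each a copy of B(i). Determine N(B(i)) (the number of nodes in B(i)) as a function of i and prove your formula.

Claim: N(B(i)) = 2^{i+1} − 1.

Base case: N(B(0)) = 1, and 2^{0+1} − 1 = 1.
Assume N(B(k)) = 2^{k+1} − 1.
Then N(B(k+1)) = 1 + 2N(B(k)) = 1 + 2(2^{k+1} − 1) = 2^{k+2} − 2 + 1 = 2^{k+2} − 1.
So the formula holds for k+1, and by induction N(B(i)) = 2^{i+1} − 1 for all i ≥ 0.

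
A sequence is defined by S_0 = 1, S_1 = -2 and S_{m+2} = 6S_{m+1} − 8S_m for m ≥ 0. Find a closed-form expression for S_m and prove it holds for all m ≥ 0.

Claim: S_m = 3·2^m − 2·4^m.

Base cases: S_0 = 1 and 3·2^0 − 2·4^0 = 1; S_1 = -2 and 3·2^1 − 2·4^1 = -2.
Assume S_j = 3·2^j − 2·4^j for all 0 ≤ j ≤ r, where r ≥ 1.
Then S_{r+1} = 6S_r − 8S_{r−1} = 6·(3·2^r − 2·4^r) − 8·(3·2^{r−1} − 2·4^{r−1}) = 3·(6·2 − 8)2^{r−1} − 2·(6·4 − 8)4^{r−1} = 12·2^{r−1} − 32·4^{r−1} = 3·2^{r+1} − 2·4^{r+1}.
Hence S_m = 3·2^m − 2·4^m for every m ≥ 0, by strong induction.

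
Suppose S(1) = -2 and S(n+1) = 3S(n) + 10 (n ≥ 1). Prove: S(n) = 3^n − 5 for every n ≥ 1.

Base case: S(1) = -2, and 3^1 − 5 = 3 − 5 = -2.
Assume S(k) = 3^k − 5 for some k ≥ 1.
Then S(k+1) = 3S(k) + 10 = 3·(3^k − 5) + 10 = 3^{k+1} − 15 + 10 = 3^{k+1} − 5.
This completes the inductive step, so S(n) = 3^n − 5 for all n ≥ 1.

S(n) = 3^n − 5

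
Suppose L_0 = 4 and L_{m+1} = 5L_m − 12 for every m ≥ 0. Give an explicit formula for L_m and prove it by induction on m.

Claim: L_m = 5^m + 3.

Base case: L_0 = 4, and 5^0 + 3 = 1 + 3 = 4.
Assume L_k = 5^k + 3 for some k ≥ 0.
Then L_{k+1} = 5L_k − 12 = 5·(5^k + 3) − 12 = 5^{k+1} + 15 − 12 = 5^{k+1} + 3.
So the formula holds for k+1, and by induction L_m = 5^m + 3 for all m ≥ 0.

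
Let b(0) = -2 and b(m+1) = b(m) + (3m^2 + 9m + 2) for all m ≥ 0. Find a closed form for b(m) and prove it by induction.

Claim: b(m) = m^3 + 3m^2 − 2m − 2.

Base case: b(0) = -2, and 0^3 + 3·0^2 − 2·0 − 2 = -2.
Assume b(j) = j^3 + 3j^2 − 2j − 2.
Then b(j+1) = b(j) + (3j^2 + 9j + 2) = (j^3 + 3j^2 − 2j − 2) + (3j^2 + 9j + 2) = j^3 + 6j^2 + 7j,
and (j+1)^3 + 3·(j+1)^2 − 2·(j+1) − 2 = j^3 + 6j^2 + 7j.
By induction, b(m) = m^3 + 3m^2 − 2m − 2 for all m ≥ 0.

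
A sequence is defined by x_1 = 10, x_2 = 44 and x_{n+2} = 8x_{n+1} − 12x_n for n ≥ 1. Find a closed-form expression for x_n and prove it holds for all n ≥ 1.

Claim: x_n = 6^n + 2·2^n.

Base cases: x_1 = 10 and 6^1 + 2·2^1 = 10; x_2 = 44 and 6^2 + 2·2^2 = 44.
Assume x_j = 6^j + 2·2^j for all 1 ≤ j ≤ k, where k ≥ 2.
Then x_{k+1} = 8x_k − 12x_{k−1} = 8·(6^k + 2·2^k) − 12·(6^{k−1} + 2·2^{k−1}) = (8·6 − 12)6^{k−1} + 2·(8·2 − 12)2^{k−1} = 36·6^{k−1} + 8·2^{k−1} = 6^{k+1} + 2·2^{k+1}.
Hence x_n = 6^n + 2·2^n for every n ≥ 1, by strong induction.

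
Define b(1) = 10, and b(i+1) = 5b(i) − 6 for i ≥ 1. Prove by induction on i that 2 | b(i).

Base case: b(1) = 10 = 2·5, so 2 | b(1).
Assume 2 | b(j), so b(j) = 2t for some integer t.
Then b(j+1) = 5b(j) − 6 = 5·(2t) − 6 = 2(5t − 3), so 2 | b(j+1).
Hence 2 | b(i) for every i ≥ 1, by induction.

2 | b(i)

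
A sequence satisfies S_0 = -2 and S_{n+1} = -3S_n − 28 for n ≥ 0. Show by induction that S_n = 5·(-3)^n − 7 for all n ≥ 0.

Base case: S_0 = -2, and 5·(-3)^0 − 7 = 5 − 7 = -2.
Assume S_m = 5·(-3)^m − 7 for some m ≥ 0.
Then S_{m+1} = -3S_m − 28 = -3·(5·(-3)^m − 7) − 28 = -15·(-3)^m + 21 − 28 = 5·(-3)^{m+1} − 7.
So the formula holds for m+1, and by induction S_n = 5·(-3)^n − 7 for all n ≥ 0.

S_n = 5·(-3)^n − 7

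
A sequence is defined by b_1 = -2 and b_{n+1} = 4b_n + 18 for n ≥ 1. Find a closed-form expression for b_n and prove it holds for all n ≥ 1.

Claim: b_n = 4^n − 6.

Base case: b_1 = -2, and 4^1 − 6 = 4 − 6 = -2.
Assume b_j = 4^j − 6 for some j ≥ 1.
Then b_{j+1} = 4b_j + 18 = 4·(4^j − 6) + 18 = 4^{j+1} − 24 + 18 = 4^{j+1} − 6.
This completes the inductive step, so b_n = 4^n − 6 for all n ≥ 1.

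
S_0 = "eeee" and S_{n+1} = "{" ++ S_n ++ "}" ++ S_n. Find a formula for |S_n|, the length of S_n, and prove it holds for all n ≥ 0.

Claim: |S_n| = 6·2^n − 2.

Base case: |S_0| = 4, and 6·2^0 − 2 = 4.
Assume |S_r| = 6·2^r − 2.
Then |S_{r+1}| = 1 + |S_r| + 1 + |S_r| = 2|S_r| + 2 = 2(6·2^r − 2) + 2 = 6·2^{r+1} − 4 + 2 = 6·2^{r+1} − 2.
This completes the inductive step, so |S_n| = 6·2^n − 2 for all n ≥ 0.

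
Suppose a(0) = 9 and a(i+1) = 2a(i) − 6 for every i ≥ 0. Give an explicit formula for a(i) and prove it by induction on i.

Claim: a(i) = 3·2^i + 6.

Base case: a(0) = 9, and 3·2^0 + 6 = 3 + 6 = 9.
Assume a(m) = 3·2^m + 6 for some m ≥ 0.
Then a(m+1) = 2a(m) − 6 = 2·(3·2^m + 6) − 6 = 6·2^m + 12 − 6 = 3·2^{m+1} + 6.
So the formula holds for m+1, and by induction a(i) = 3·2^i + 6 for all i ≥ 0.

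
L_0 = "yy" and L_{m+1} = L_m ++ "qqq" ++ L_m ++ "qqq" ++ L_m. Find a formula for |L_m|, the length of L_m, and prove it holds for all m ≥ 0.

Claim: |L_m| = 5·3^m − 3.

Base case: |L_0| = 2, and 5·3^0 − 3 = 2.
Assume |L_k| = 5·3^k − 3.
Then |L_{k+1}| = 3|L_k| + 6 = 3(5·3^k − 3) + 6 = 5·3^{k+1} − 9 + 6 = 5·3^{k+1} − 3.
Hence |L_m| = 5·3^m − 3 for every m ≥ 0, by induction.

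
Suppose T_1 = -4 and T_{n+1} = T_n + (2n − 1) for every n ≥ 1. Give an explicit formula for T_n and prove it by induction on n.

Claim: T_n = n^2 − 2n − 3.

Base case: T_1 = -4, and 1^2 − 2·1 − 3 = -4.
Assume T_j = j^2 − 2j − 3.
Then T_{j+1} = T_j + (2j − 1) = (j^2 − 2j − 3) + (2j − 1) = j^2 − 4,
and (j+1)^2 − 2·(j+1) − 3 = j^2 − 4.
By induction, T_n = n^2 − 2n − 3 for all n ≥ 1.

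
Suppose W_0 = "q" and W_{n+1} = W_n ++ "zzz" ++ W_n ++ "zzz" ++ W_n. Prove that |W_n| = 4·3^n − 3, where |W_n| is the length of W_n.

Base case: |W_0| = 1, and 4·3^0 − 3 = 1.
Assume |W_r| = 4·3^r − 3.
Then |W_{r+1}| = 3|W_r| + 6 = 3(4·3^r − 3) + 6 = 4·3^{r+1} − 9 + 6 = 4·3^{r+1} − 3.
This completes the inductive step, so |W_n| = 4·3^n − 3 for all n ≥ 0.

|W_n| = 4·3^n − 3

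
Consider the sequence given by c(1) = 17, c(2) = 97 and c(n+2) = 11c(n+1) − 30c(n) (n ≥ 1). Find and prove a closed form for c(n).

Claim: c(n) = 5^n + 2·6^n.

Base cases: c(1) = 17 and 5^1 + 2·6^1 = 17; c(2) = 97 and 5^2 + 2·6^2 = 97.
Assume c(j) = 5^j + 2·6^j for all 1 ≤ j ≤ k, where k ≥ 2.
Then c(k+1) = 11c(k) − 30c(k−1) = 11·(5^k + 2·6^k) − 30·(5^{k−1} + 2·6^{k−1}) = (11·5 − 30)5^{k−1} + 2·(11·6 − 30)6^{k−1} = 25·5^{k−1} + 72·6^{k−1} = 5^{k+1} + 2·6^{k+1}.
This completes the inductive step, so c(n) = 5^n + 2·6^n for all n ≥ 1.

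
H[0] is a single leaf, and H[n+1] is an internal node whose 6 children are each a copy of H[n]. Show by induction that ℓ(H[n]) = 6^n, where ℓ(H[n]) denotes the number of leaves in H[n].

Base case: ℓ(H[0]) = 1, and 6^0 = 1.
Assume ℓ(H[r]) = 6^r.
Then ℓ(H[r+1]) = 6·ℓ(H[r]) = 6·6^r = 6^{r+1}.
This completes the inductive step, so ℓ(H[n]) = 6^n for all n ≥ 0.

ℓ(H[n]) = 6^n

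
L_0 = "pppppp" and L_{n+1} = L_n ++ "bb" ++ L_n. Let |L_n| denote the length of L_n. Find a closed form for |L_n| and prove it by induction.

Claim: |L_n| = 2^{n+3} − 2.

Base case: |L_0| = 6, and 2^{0+3} − 2 = 6.
Assume |L_j| = 2^{j+3} − 2.
Then |L_{j+1}| = |L_j| + 2 + |L_j| = 2|L_j| + 2 = 2(2^{j+3} − 2) + 2 = 2^{j+1+3} − 4 + 2 = 2^{j+1+3} − 2.
So the formula holds for j+1, and by induction |L_n| = 2^{n+3} − 2 for all n ≥ 0.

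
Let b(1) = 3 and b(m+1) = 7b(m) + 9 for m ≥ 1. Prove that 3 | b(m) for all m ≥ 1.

Base case: b(1) = 3 = 3·1, so 3 | b(1).
Assume 3 | b(j), so b(j) = 3t for some integer t.
Then b(j+1) = 7b(j) + 9 = 7·(3t) + 9 = 3(7t + 3), so 3 | b(j+1).
This completes the inductive step, so 3 | b(m) for all m ≥ 1.

3 | b(m)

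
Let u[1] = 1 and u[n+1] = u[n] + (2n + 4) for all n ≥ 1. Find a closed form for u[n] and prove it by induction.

Claim: u[n] = n^2 + 3n − 3.

Base case: u[1] = 1, and 1^2 + 3·1 − 3 = 1.
Assume u[k] = k^2 + 3k − 3.
Then u[k+1] = u[k] + (2k + 4) = (k^2 + 3k − 3) + (2k + 4) = k^2 + 5k + 1,
and (k+1)^2 + 3·(k+1) − 3 = k^2 + 5k + 1.
Hence u[n] = n^2 + 3n − 3 for every n ≥ 1, by induction.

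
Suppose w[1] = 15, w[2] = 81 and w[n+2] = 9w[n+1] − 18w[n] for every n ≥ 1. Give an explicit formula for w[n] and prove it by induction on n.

Claim: w[n] = 3^n + 2·6^n.

Base cases: w[1] = 15 and 3^1 + 2·6^1 = 15; w[2] = 81 and 3^2 + 2·6^2 = 81.
Assume w[i] = 3^i + 2·6^i for all 1 ≤ i ≤ j, where j ≥ 2.
Then w[j+1] = 9w[j] − 18w[j−1] = 9·(3^j + 2·6^j) − 18·(3^{j−1} + 2·6^{j−1}) = (9·3 − 18)3^{j−1} + 2·(9·6 − 18)6^{j−1} = 9·3^{j−1} + 72·6^{j−1} = 3^{j+1} + 2·6^{j+1}.
By strong induction, w[n] = 3^n + 2·6^n for all n ≥ 1.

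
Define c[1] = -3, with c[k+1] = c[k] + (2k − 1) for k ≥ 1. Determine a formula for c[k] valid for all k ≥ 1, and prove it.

Claim: c[k] = k^2 − 2k − 2.

Base case: c[1] = -3, and 1^2 − 2·1 − 2 = -3.
Assume c[r] = r^2 − 2r − 2.
Then c[r+1] = c[r] + (2r − 1) = (r^2 − 2r − 2) + (2r − 1) = r^2 − 3,
and (r+1)^2 − 2·(r+1) − 2 = r^2 − 3.
By induction, c[k] = k^2 − 2k − 2 for all k ≥ 1.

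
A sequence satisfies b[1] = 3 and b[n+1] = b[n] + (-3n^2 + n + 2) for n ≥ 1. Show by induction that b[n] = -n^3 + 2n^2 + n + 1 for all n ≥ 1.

Base case: b[1] = 3, and -1^3 + 2·1^2 + 1 + 1 = 3.
Assume b[j] = -j^3 + 2j^2 + j + 1.
Then b[j+1] = b[j] + (-3j^2 + j + 2) = (-j^3 + 2j^2 + j + 1) + (-3j^2 + j + 2) = -j^3 − j^2 + 2j + 3,
and -(j+1)^3 + 2·(j+1)^2 + (j+1) + 1 = -j^3 − j^2 + 2j + 3.
By induction, b[n] = -n^3 + 2n^2 + n + 1 for all n ≥ 1.

b[n] = -n^3 + 2n^2 + n + 1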